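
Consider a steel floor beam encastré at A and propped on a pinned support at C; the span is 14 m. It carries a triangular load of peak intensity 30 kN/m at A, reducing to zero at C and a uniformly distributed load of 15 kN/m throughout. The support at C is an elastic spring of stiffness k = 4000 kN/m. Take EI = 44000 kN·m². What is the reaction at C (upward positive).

R_C = 119.3 kN

Remove the prop at C; the released (primary) structure is a cantilever built in at A.
Downward deflection at the released point C due to the loads:
  triangular load, peak 30 at the fixed end: w₀L⁴/(30EI) = 38416/EI
  UDL 15: wL⁴/(8EI) = 72030/EI
  δ_0 = 110446/EI
Tip deflection under a unit load at C: L³/(3EI) = 914.7/EI.
With EI = 44000 kN·m²: δ_0 = 2.5101 m and δ_{CC} = 0.020788 m/kN.
Compatibility — the spring shortens by R_C/k under the reaction it provides: δ_0 − R_C·δ_{CC} = R_C/k. With 1/k = 0.00025 m/kN, R_C = δ_0 / (δ_{CC} + 1/k) = 2.5101 / (0.020788 + 0.00025) = 119.3 kN.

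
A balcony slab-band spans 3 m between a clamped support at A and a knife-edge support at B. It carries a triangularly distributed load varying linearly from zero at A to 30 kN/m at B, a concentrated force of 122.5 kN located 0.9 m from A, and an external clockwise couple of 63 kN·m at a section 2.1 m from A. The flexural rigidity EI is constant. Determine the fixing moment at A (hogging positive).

Take the reaction at B as the redundant and release it; the primary structure is a cantilever fixed at A.
Deflection at B on the released cantilever, summing each load's contribution:
  triangular load, peak 30 at the free end: 11w₀L⁴/(120EI) = 222.8/EI
  point load 122.5 at a = 0.9: Pa²(3L − a)/(6EI) = 134/EI
  clockwise couple 63 at a = 2.1: M₀a(2L − a)/(2EI) = 258/EI
  δ_0 = 614.7/EI
Tip deflection under a unit load at B: L³/(3EI) = 9/EI.
The prop prevents deflection at B: R_B = δ_0/δ_{BB} = 614.7/9 = 68.3 kN.
Moment equilibrium about A: M_A = Σ(load moments about A) − R_B·L = 263.2 − 68.3×3 = 58.35 kN·m.

M_A = 58.35 kN·m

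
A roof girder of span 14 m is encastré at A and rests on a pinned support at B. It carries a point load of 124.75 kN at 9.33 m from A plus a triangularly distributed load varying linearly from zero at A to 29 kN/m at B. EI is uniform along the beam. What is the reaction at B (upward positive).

Remove the prop at B; the released (primary) structure is a cantilever built in at A.
Deflection at B on the released cantilever, summing each load's contribution:
  point load 124.75 at a = 9.33: Pa²(3L − a)/(6EI) = 59129/EI
  triangular load, peak 29 at the free end: 11w₀L⁴/(120EI) = 102123/EI
  δ_0 = 161252/EI
Flexibility coefficient — unit upward force at B: δ_{BB} = L³/(3EI) = 914.7/EI.
Compatibility at B: δ_0 − R_B·δ_{BB} = 0, so R_B = 161252/914.7 = 176.3 kN.

R_B = 176.3 kN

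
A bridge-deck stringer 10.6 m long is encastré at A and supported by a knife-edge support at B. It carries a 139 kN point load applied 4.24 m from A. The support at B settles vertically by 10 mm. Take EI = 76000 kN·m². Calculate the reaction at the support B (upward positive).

Remove the prop at B; the released (primary) structure is a cantilever built in at A.
Primary-structure tip deflection at B by superposition:
  point load 139 at a = 4.24: Pa²(3L − a)/(6EI) = 11478/EI
Tip deflection under a unit load at B: L³/(3EI) = 397/EI.
With EI = 76000 kN·m²: δ_0 = 0.15103 m and δ_{BB} = 0.005224 m/kN.
Compatibility — the beam at B must follow the support down by 0.01 m: δ_0 − R_B·δ_{BB} = 0.01, so R_B = (0.15103 − 0.01)/0.005224 = 27 kN.

R_B = 27 kN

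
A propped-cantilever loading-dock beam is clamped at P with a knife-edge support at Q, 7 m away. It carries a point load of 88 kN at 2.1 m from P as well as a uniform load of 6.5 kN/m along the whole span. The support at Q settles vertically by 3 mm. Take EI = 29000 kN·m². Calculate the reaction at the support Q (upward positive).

Release the roller at Q. Primary structure: cantilever fixed at P.
Primary-structure tip deflection at Q by superposition:
  point load 88 at a = 2.1: Pa²(3L − a)/(6EI) = 1222/EI
  UDL 6.5: wL⁴/(8EI) = 1951/EI
  δ_0 = 3173/EI
Flexibility coefficient — unit upward force at Q: δ_{QQ} = L³/(3EI) = 114.3/EI.
With EI = 29000 kN·m²: δ_0 = 0.10942 m and δ_{QQ} = 0.003943 m/kN.
Compatibility — the beam at Q must follow the support down by 0.003 m: δ_0 − R_Q·δ_{QQ} = 0.003, so R_Q = (0.10942 − 0.003)/0.003943 = 26.99 kN.

R_Q = 26.99 kN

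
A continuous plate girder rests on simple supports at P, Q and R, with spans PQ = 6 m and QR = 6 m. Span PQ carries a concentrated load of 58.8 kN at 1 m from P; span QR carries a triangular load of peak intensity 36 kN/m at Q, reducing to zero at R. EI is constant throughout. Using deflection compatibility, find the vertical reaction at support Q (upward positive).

R_Q = 101 kN

Release continuity at Q by inserting a hinge; the redundant is the internal moment M_Q. The primary structure is two simply-supported spans PQ and QR.
Rotations at Q on the released spans (each span's end-slope, ×1/EI):
  span PQ: point load 58.8 at a = 1: Pab(L + a)/(6LEI) = 57.17/EI
  span QR: triangular load, peak 36: w₀L³/(45EI) = 172.8/EI
  relative rotation θ_0 = (57.17 + 172.8)/EI = 230/EI
A unit hogging moment at Q produces rotation L₁/(3EI) + L₂/(3EI) = 4/EI.
Slope continuity at Q: θ_0 = M_Q·4/EI, so M_Q = 230/4 = 57.49 kN·m (hogging).
Span PQ, ΣM about P with M_Q applied at Q: R_Q^{PQ}·6 = 58.8 + 57.49, so R_Q^{PQ} = 19.38 kN and R_P = 58.8 − 19.38 = 39.42 kN.
Span QR, ΣM about R: R_Q^{QR}·6 = 432 + 57.49, so R_Q^{QR} = 81.58 kN and R_R = 108 − 81.58 = 26.42 kN.
R_Q = 19.38 + 81.58 = 101 kN.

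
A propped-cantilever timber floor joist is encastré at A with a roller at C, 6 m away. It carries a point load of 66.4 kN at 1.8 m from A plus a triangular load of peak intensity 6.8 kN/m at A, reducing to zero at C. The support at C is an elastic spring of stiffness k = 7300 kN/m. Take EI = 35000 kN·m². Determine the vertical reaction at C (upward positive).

R_C = 11.39 kN

Choose R_C as the redundant. The primary structure is the cantilever fixed at A.
Free-end deflection of the primary structure under the applied loading (downward +):
  point load 66.4 at a = 1.8: Pa²(3L − a)/(6EI) = 580.9/EI
  triangular load, peak 6.8 at the fixed end: w₀L⁴/(30EI) = 293.8/EI
  δ_0 = 874.6/EI
Flexibility coefficient — unit upward force at C: δ_{CC} = L³/(3EI) = 72/EI.
With EI = 35000 kN·m²: δ_0 = 0.024989 m and δ_{CC} = 0.002057 m/kN.
Compatibility — the spring shortens by R_C/k under the reaction it provides: δ_0 − R_C·δ_{CC} = R_C/k. With 1/k = 0.000137 m/kN, R_C = δ_0 / (δ_{CC} + 1/k) = 0.024989 / (0.002057 + 0.000137) = 11.39 kN.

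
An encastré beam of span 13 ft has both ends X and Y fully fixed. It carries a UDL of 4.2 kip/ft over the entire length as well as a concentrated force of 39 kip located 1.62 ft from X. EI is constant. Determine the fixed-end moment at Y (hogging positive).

M_Y = 66.04 kip·ft

Release both end moments; the primary structure is a simply-supported span XY with redundants M_X and M_Y.
Simple-span end rotations at X and Y under the given loads:
  at X: UDL 4.2: wL³/(24EI) = 384.5/EI
  at Y: UDL 4.2: wL³/(24EI) = 384.5/EI
  at X: point load 39 at a = 1.62: Pab(L + b)/(6LEI) = 224.7/EI
  at Y: point load 39 at a = 1.62: Pab(L + a)/(6LEI) = 134.8/EI
  θ_X0 = 609.2/EI,  θ_Y0 = 519.2/EI
Flexibility coefficients: a unit moment at one end gives L/(3EI) there and L/(6EI) at the far end, so f₁₁ = f₂₂ = 4.333/EI and f₁₂ = f₂₁ = 2.167/EI.
Compatibility — zero rotation at each built-in end:
  4.333 M_X + 2.167 M_Y = 609.2
  2.167 M_X + 4.333 M_Y = 519.2
Solving the pair gives M_X = 107.6 kip·ft and M_Y = 66.04 kip·ft (hogging).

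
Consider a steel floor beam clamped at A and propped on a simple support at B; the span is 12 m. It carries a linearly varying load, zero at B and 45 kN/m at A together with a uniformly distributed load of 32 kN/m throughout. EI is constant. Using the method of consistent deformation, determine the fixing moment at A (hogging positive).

Take the reaction at B as the redundant and release it; the primary structure is a cantilever fixed at A.
Free-end deflection of the primary structure under the applied loading (downward +):
  triangular load, peak 45 at the fixed end: w₀L⁴/(30EI) = 31104/EI
  UDL 32: wL⁴/(8EI) = 82944/EI
  δ_0 = 114048/EI
Tip deflection under a unit load at B: L³/(3EI) = 576/EI.
Compatibility at B: δ_0 − R_B·δ_{BB} = 0, so R_B = 114048/576 = 198 kN.
Moment equilibrium about A: M_A = Σ(load moments about A) − R_B·L = 3384 − 198×12 = 1008 kN·m.

M_A = 1008 kN·m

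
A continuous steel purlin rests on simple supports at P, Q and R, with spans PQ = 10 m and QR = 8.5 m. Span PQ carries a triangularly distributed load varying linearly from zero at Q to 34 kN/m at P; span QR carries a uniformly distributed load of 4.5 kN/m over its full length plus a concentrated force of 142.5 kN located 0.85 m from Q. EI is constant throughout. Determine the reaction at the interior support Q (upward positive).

Insert a hinge at Q; M_Q is the redundant, and each span becomes simply supported.
Rotations at Q on the released spans (each span's end-slope, ×1/EI):
  span PQ: triangular load, peak 34: 7w₀L³/(360EI) = 661.1/EI
  span QR: UDL 4.5: wL³/(24EI) = 115.1/EI
  span QR: point load 142.5 at a = 0.85: Pab(L + b)/(6LEI) = 293.4/EI
  relative rotation θ_0 = (661.1 + 408.6)/EI = 1070/EI
A unit hogging moment at Q produces rotation L₁/(3EI) + L₂/(3EI) = 6.167/EI.
Compatibility: M_Q·(L₁+L₂)/(3EI) = θ_0, giving M_Q = 173.5 kN·m (hogging).
Span PQ, ΣM about P with M_Q applied at Q: R_Q^{PQ}·10 = 566.7 + 173.5, so R_Q^{PQ} = 74.01 kN and R_P = 170 − 74.01 = 95.99 kN.
Span QR, ΣM about R: R_Q^{QR}·8.5 = 1253 + 173.5, so R_Q^{QR} = 167.8 kN and R_R = 180.8 − 167.8 = 12.97 kN.
R_Q = 74.01 + 167.8 = 241.8 kN.

R_Q = 241.8 kN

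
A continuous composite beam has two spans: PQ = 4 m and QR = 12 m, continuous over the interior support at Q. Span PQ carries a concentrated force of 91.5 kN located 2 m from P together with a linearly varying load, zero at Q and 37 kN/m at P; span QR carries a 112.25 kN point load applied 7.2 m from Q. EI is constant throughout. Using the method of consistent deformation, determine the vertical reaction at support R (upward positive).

R_R = 51.06 kN

Release continuity at Q by inserting a hinge; the redundant is the internal moment M_Q. The primary structure is two simply-supported spans PQ and QR.
Rotations at Q on the released spans (each span's end-slope, ×1/EI):
  span PQ: point load 91.5 at a = 2: Pab(L + a)/(6LEI) = 91.5/EI
  span PQ: triangular load, peak 37: 7w₀L³/(360EI) = 46.04/EI
  span QR: point load 112.25 at a = 7.2: Pab(L + b)/(6LEI) = 905.2/EI
  relative rotation θ_0 = (137.5 + 905.2)/EI = 1043/EI
A unit hogging moment at Q produces rotation L₁/(3EI) + L₂/(3EI) = 5.333/EI.
Compatibility: M_Q·(L₁+L₂)/(3EI) = θ_0, giving M_Q = 195.5 kN·m (hogging).
Span QR, ΣM about R: R_Q^{QR}·12 = 538.8 + 195.5, so R_Q^{QR} = 61.19 kN and R_R = 112.2 − 61.19 = 51.06 kN.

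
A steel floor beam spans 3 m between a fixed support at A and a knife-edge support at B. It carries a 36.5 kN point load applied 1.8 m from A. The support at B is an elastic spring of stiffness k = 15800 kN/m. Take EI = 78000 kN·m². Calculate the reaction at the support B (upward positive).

R_B = 10.18 kN

Release the roller at B. Primary structure: cantilever fixed at A.
Downward deflection at the released point B due to the loads:
  point load 36.5 at a = 1.8: Pa²(3L − a)/(6EI) = 141.9/EI
Flexibility coefficient — unit upward force at B: δ_{BB} = L³/(3EI) = 9/EI.
With EI = 78000 kN·m²: δ_0 = 0.001819 m and δ_{BB} = 0.000115 m/kN.
Compatibility — the spring shortens by R_B/k under the reaction it provides: δ_0 − R_B·δ_{BB} = R_B/k. With 1/k = 0.000063 m/kN, R_B = δ_0 / (δ_{BB} + 1/k) = 0.001819 / (0.000115 + 0.000063) = 10.18 kN.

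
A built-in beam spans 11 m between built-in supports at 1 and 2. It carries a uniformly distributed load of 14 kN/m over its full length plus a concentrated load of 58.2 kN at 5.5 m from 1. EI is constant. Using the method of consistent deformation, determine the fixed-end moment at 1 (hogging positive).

M_1 = 221.2 kN·m

Take the two fixed-end moments M_1, M_2 as redundants; the released structure is the simple span 12.
On the primary (simply-supported) span, the end slopes from the loading are:
  at 1: UDL 14: wL³/(24EI) = 776.4/EI
  at 2: UDL 14: wL³/(24EI) = 776.4/EI
  at 1: point load 58.2 at a = 5.5: Pab(L + b)/(6LEI) = 440.1/EI
  at 2: point load 58.2 at a = 5.5: Pab(L + a)/(6LEI) = 440.1/EI
  θ_10 = 1217/EI,  θ_20 = 1217/EI
Flexibility coefficients: a unit moment at one end gives L/(3EI) there and L/(6EI) at the far end, so f₁₁ = f₂₂ = 3.667/EI and f₁₂ = f₂₁ = 1.833/EI.
Compatibility — zero rotation at each built-in end:
  3.667 M_1 + 1.833 M_2 = 1217
  1.833 M_1 + 3.667 M_2 = 1217
Solving the pair gives M_1 = 221.2 kN·m and M_2 = 221.2 kN·m (hogging).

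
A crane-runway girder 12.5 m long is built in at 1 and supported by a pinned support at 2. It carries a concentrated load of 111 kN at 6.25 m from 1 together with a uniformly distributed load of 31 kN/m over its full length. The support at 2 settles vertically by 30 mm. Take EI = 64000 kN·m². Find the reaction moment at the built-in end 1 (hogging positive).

M_1 = 902.5 kN·m

Choose R_2 as the redundant. The primary structure is the cantilever fixed at 1.
Free-end deflection of the primary structure under the applied loading (downward +):
  point load 111 at a = 6.25: Pa²(3L − a)/(6EI) = 22583/EI
  UDL 31: wL⁴/(8EI) = 94604/EI
  δ_0 = 117188/EI
Flexibility coefficient — unit upward force at 2: δ_{22} = L³/(3EI) = 651/EI.
With EI = 64000 kN·m²: δ_0 = 1.8311 m and δ_{22} = 0.010173 m/kN.
Compatibility — the beam at 2 must follow the support down by 0.03 m: δ_0 − R_2·δ_{22} = 0.03, so R_2 = (1.8311 − 0.03)/0.010173 = 177.1 kN.
Moment equilibrium about 1: M_1 = Σ(load moments about 1) − R_2·L = 3116 − 177.1×12.5 = 902.5 kN·m.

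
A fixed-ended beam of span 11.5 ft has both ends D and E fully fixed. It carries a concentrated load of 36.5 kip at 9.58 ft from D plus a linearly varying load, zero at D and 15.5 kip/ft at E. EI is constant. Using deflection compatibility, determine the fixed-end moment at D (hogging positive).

M_D = 78.08 kip·ft

Release both end moments; the primary structure is a simply-supported span DE with redundants M_D and M_E.
On the primary (simply-supported) span, the end slopes from the loading are:
  at D: point load 36.5 at a = 9.58: Pab(L + b)/(6LEI) = 130.6/EI
  at E: point load 36.5 at a = 9.58: Pab(L + a)/(6LEI) = 205.1/EI
  at D: triangular load, peak 15.5: 7w₀L³/(360EI) = 458.4/EI
  at E: triangular load, peak 15.5: w₀L³/(45EI) = 523.9/EI
  θ_D0 = 589/EI,  θ_E0 = 729/EI
Flexibility coefficients: a unit moment at one end gives L/(3EI) there and L/(6EI) at the far end, so f₁₁ = f₂₂ = 3.833/EI and f₁₂ = f₂₁ = 1.917/EI.
Compatibility — zero rotation at each built-in end:
  3.833 M_D + 1.917 M_E = 589
  1.917 M_D + 3.833 M_E = 729
Solving the pair gives M_D = 78.08 kip·ft and M_E = 151.1 kip·ft (hogging).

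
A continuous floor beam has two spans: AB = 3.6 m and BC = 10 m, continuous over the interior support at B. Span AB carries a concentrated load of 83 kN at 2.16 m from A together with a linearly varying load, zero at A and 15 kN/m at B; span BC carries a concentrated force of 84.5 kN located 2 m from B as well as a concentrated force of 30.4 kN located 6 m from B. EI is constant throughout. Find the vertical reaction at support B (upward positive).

R_B = 202.6 kN

Take M_B as the redundant. Released structure: two simple spans AB and BC with a hinge at B.
Discontinuity in slope at B on the released structure — sum the simple-span end rotations:
  span AB: point load 83 at a = 2.16: Pab(L + a)/(6LEI) = 68.84/EI
  span AB: triangular load, peak 15: w₀L³/(45EI) = 15.55/EI
  span BC: point load 84.5 at a = 2: Pab(L + b)/(6LEI) = 405.6/EI
  span BC: point load 30.4 at a = 6: Pab(L + b)/(6LEI) = 170.2/EI
  relative rotation θ_0 = (84.4 + 575.8)/EI = 660.2/EI
A unit hogging moment at B produces rotation L₁/(3EI) + L₂/(3EI) = 4.533/EI.
Slope continuity at B: θ_0 = M_B·4.533/EI, so M_B = 660.2/4.533 = 145.6 kN·m (hogging).
Span AB, ΣM about A with M_B applied at B: R_B^{AB}·3.6 = 244.1 + 145.6, so R_B^{AB} = 108.3 kN and R_A = 110 − 108.3 = 1.744 kN.
Span BC, ΣM about C: R_B^{BC}·10 = 797.6 + 145.6, so R_B^{BC} = 94.32 kN and R_C = 114.9 − 94.32 = 20.58 kN.
R_B = 108.3 + 94.32 = 202.6 kN.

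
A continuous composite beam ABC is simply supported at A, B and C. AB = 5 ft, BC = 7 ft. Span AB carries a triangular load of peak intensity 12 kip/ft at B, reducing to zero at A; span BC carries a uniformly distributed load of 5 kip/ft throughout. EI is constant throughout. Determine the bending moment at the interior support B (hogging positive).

Take M_B as the redundant. Released structure: two simple spans AB and BC with a hinge at B.
Rotations at B on the released spans (each span's end-slope, ×1/EI):
  span AB: triangular load, peak 12: w₀L³/(45EI) = 33.33/EI
  span BC: UDL 5: wL³/(24EI) = 71.46/EI
  relative rotation θ_0 = (33.33 + 71.46)/EI = 104.8/EI
A unit hogging moment at B produces rotation L₁/(3EI) + L₂/(3EI) = 4/EI.
Compatibility: M_B·(L₁+L₂)/(3EI) = θ_0, giving M_B = 26.2 kip·ft (hogging).

M_B = 26.2 kip·ft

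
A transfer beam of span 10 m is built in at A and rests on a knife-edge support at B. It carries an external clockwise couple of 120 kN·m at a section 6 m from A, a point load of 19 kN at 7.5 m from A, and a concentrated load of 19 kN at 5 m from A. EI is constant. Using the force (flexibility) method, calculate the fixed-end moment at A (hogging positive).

M_A = 26.69 kN·m

Release the roller at B. Primary structure: cantilever fixed at A.
Downward deflection at the released point B due to the loads:
  clockwise couple 120 at a = 6: M₀a(2L − a)/(2EI) = 5040/EI
  point load 19 at a = 7.5: Pa²(3L − a)/(6EI) = 4008/EI
  point load 19 at a = 5: Pa²(3L − a)/(6EI) = 1979/EI
  δ_0 = 11027/EI
Tip deflection under a unit load at B: L³/(3EI) = 333.3/EI.
The prop prevents deflection at B: R_B = δ_0/δ_{BB} = 11027/333.3 = 33.08 kN.
Moment equilibrium about A: M_A = Σ(load moments about A) − R_B·L = 357.5 − 33.08×10 = 26.69 kN·m.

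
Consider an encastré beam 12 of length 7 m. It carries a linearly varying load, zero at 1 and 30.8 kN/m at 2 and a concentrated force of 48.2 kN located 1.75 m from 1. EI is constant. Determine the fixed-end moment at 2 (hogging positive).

M_2 = 91.28 kN·m

Release both end moments; the primary structure is a simply-supported span 12 with redundants M_1 and M_2.
End rotations of the released simple span under the applied load (×1/EI):
  at 1: triangular load, peak 30.8: 7w₀L³/(360EI) = 205.4/EI
  at 2: triangular load, peak 30.8: w₀L³/(45EI) = 234.8/EI
  at 1: point load 48.2 at a = 1.75: Pab(L + b)/(6LEI) = 129.2/EI
  at 2: point load 48.2 at a = 1.75: Pab(L + a)/(6LEI) = 92.26/EI
  θ_10 = 334.6/EI,  θ_20 = 327/EI
Flexibility coefficients: a unit moment at one end gives L/(3EI) there and L/(6EI) at the far end, so f₁₁ = f₂₂ = 2.333/EI and f₁₂ = f₂₁ = 1.167/EI.
Compatibility — zero rotation at each built-in end:
  2.333 M_1 + 1.167 M_2 = 334.6
  1.167 M_1 + 2.333 M_2 = 327
Solving the pair gives M_1 = 97.75 kN·m and M_2 = 91.28 kN·m (hogging).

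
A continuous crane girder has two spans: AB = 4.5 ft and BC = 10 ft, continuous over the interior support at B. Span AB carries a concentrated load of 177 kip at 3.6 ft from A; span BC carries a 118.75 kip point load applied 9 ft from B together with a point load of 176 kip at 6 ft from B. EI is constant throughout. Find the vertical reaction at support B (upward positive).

Release continuity at B by inserting a hinge; the redundant is the internal moment M_B. The primary structure is two simply-supported spans AB and BC.
End slopes at the hinge B, treating each span as simply supported:
  span AB: point load 177 at a = 3.6: Pab(L + a)/(6LEI) = 172/EI
  span BC: point load 118.75 at a = 9: Pab(L + b)/(6LEI) = 195.9/EI
  span BC: point load 176 at a = 6: Pab(L + b)/(6LEI) = 985.6/EI
  relative rotation θ_0 = (172 + 1182)/EI = 1354/EI
A unit hogging moment at B produces rotation L₁/(3EI) + L₂/(3EI) = 4.833/EI.
Compatibility: M_B·(L₁+L₂)/(3EI) = θ_0, giving M_B = 280.1 kip·ft (hogging).
Span AB, ΣM about A with M_B applied at B: R_B^{AB}·4.5 = 637.2 + 280.1, so R_B^{AB} = 203.8 kip and R_A = 177 − 203.8 = -26.83 kip.
Span BC, ΣM about C: R_B^{BC}·10 = 822.8 + 280.1, so R_B^{BC} = 110.3 kip and R_C = 294.8 − 110.3 = 184.5 kip.
R_B = 203.8 + 110.3 = 314.1 kip.

R_B = 314.1 kip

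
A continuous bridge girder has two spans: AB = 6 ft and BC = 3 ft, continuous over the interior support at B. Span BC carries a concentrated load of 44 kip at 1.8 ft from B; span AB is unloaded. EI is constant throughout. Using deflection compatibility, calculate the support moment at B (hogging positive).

M_B = 7.392 kip·ft

Release continuity at B by inserting a hinge; the redundant is the internal moment M_B. The primary structure is two simply-supported spans AB and BC.
End slopes at the hinge B, treating each span as simply supported:
  span BC: point load 44 at a = 1.8: Pab(L + b)/(6LEI) = 22.18/EI
  relative rotation θ_0 = (0 + 22.18)/EI = 22.18/EI
A unit hogging moment at B produces rotation L₁/(3EI) + L₂/(3EI) = 3/EI.
Compatibility: M_B·(L₁+L₂)/(3EI) = θ_0, giving M_B = 7.392 kip·ft (hogging).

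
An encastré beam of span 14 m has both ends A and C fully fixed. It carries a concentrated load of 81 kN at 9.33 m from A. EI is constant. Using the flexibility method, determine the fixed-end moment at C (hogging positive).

M_C = 168 kN·m

Release both end moments; the primary structure is a simply-supported span AC with redundants M_A and M_C.
End rotations of the released simple span under the applied load (×1/EI):
  at A: point load 81 at a = 9.33: Pab(L + b)/(6LEI) = 784.4/EI
  at C: point load 81 at a = 9.33: Pab(L + a)/(6LEI) = 980.2/EI
  θ_A0 = 784.4/EI,  θ_C0 = 980.2/EI
Flexibility coefficients: a unit moment at one end gives L/(3EI) there and L/(6EI) at the far end, so f₁₁ = f₂₂ = 4.667/EI and f₁₂ = f₂₁ = 2.333/EI.
Compatibility — zero rotation at each built-in end:
  4.667 M_A + 2.333 M_C = 784.4
  2.333 M_A + 4.667 M_C = 980.2
Solving the pair gives M_A = 84.09 kN·m and M_C = 168 kN·m (hogging).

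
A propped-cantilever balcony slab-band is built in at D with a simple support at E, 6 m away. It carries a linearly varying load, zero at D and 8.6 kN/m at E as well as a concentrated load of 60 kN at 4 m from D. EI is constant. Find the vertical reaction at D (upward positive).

R_D = 40.5 kN

Choose R_E as the redundant. The primary structure is the cantilever fixed at D.
Primary-structure tip deflection at E by superposition:
  triangular load, peak 8.6 at the free end: 11w₀L⁴/(120EI) = 1022/EI
  point load 60 at a = 4: Pa²(3L − a)/(6EI) = 2240/EI
  δ_0 = 3262/EI
Flexibility coefficient — unit upward force at E: δ_{EE} = L³/(3EI) = 72/EI.
Compatibility at E: δ_0 − R_E·δ_{EE} = 0, so R_E = 3262/72 = 45.3 kN.
Vertical equilibrium: R_D = ΣP − R_E = 85.8 − 45.3 = 40.5 kN.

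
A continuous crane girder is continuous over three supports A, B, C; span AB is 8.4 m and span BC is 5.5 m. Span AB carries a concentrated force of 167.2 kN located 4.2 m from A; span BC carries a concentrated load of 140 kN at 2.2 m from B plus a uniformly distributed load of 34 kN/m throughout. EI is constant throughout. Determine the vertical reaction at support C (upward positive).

Release continuity at B by inserting a hinge; the redundant is the internal moment M_B. The primary structure is two simply-supported spans AB and BC.
Discontinuity in slope at B on the released structure — sum the simple-span end rotations:
  span AB: point load 167.2 at a = 4.2: Pab(L + a)/(6LEI) = 737.4/EI
  span BC: point load 140 at a = 2.2: Pab(L + b)/(6LEI) = 271/EI
  span BC: UDL 34: wL³/(24EI) = 235.7/EI
  relative rotation θ_0 = (737.4 + 506.7)/EI = 1244/EI
A unit hogging moment at B produces rotation L₁/(3EI) + L₂/(3EI) = 4.633/EI.
Compatibility: M_B·(L₁+L₂)/(3EI) = θ_0, giving M_B = 268.5 kN·m (hogging).
Span BC, ΣM about C: R_B^{BC}·5.5 = 976.2 + 268.5, so R_B^{BC} = 226.3 kN and R_C = 327 − 226.3 = 100.7 kN.

R_C = 100.7 kN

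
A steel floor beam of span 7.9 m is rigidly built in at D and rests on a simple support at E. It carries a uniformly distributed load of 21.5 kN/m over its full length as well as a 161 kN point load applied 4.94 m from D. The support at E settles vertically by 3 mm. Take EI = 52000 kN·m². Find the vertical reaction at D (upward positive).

Choose R_E as the redundant. The primary structure is the cantilever fixed at D.
Free-end deflection of the primary structure under the applied loading (downward +):
  UDL 21.5: wL⁴/(8EI) = 10468/EI
  point load 161 at a = 4.94: Pa²(3L − a)/(6EI) = 12285/EI
  δ_0 = 22752/EI
Tip deflection under a unit load at E: L³/(3EI) = 164.3/EI.
With EI = 52000 kN·m²: δ_0 = 0.43755 m and δ_{EE} = 0.003161 m/kN.
Compatibility — the beam at E must follow the support down by 0.003 m: δ_0 − R_E·δ_{EE} = 0.003, so R_E = (0.43755 − 0.003)/0.003161 = 137.5 kN.
Vertical equilibrium: R_D = ΣP − R_E = 330.9 − 137.5 = 193.4 kN.

R_D = 193.4 kN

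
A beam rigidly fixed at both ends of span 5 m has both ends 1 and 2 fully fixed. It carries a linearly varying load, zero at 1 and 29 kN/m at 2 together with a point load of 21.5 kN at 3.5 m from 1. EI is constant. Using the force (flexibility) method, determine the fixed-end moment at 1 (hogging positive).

Release both end moments; the primary structure is a simply-supported span 12 with redundants M_1 and M_2.
Simple-span end rotations at 1 and 2 under the given loads:
  at 1: triangular load, peak 29: 7w₀L³/(360EI) = 70.49/EI
  at 2: triangular load, peak 29: w₀L³/(45EI) = 80.56/EI
  at 1: point load 21.5 at a = 3.5: Pab(L + b)/(6LEI) = 24.46/EI
  at 2: point load 21.5 at a = 3.5: Pab(L + a)/(6LEI) = 31.98/EI
  θ_10 = 94.94/EI,  θ_20 = 112.5/EI
Flexibility coefficients: a unit moment at one end gives L/(3EI) there and L/(6EI) at the far end, so f₁₁ = f₂₂ = 1.667/EI and f₁₂ = f₂₁ = 0.8333/EI.
Compatibility — zero rotation at each built-in end:
  1.667 M_1 + 0.8333 M_2 = 94.94
  0.8333 M_1 + 1.667 M_2 = 112.5
Solving the pair gives M_1 = 30.94 kN·m and M_2 = 52.05 kN·m (hogging).

M_1 = 30.94 kN·m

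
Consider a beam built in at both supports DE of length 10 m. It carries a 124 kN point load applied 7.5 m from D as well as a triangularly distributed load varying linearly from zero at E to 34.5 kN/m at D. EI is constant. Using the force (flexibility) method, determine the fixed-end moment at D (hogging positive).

M_D = 230.6 kN·m

Take the two fixed-end moments M_D, M_E as redundants; the released structure is the simple span DE.
On the primary (simply-supported) span, the end slopes from the loading are:
  at D: point load 124 at a = 7.5: Pab(L + b)/(6LEI) = 484.4/EI
  at E: point load 124 at a = 7.5: Pab(L + a)/(6LEI) = 678.1/EI
  at D: triangular load, peak 34.5: w₀L³/(45EI) = 766.7/EI
  at E: triangular load, peak 34.5: 7w₀L³/(360EI) = 670.8/EI
  θ_D0 = 1251/EI,  θ_E0 = 1349/EI
Flexibility coefficients: a unit moment at one end gives L/(3EI) there and L/(6EI) at the far end, so f₁₁ = f₂₂ = 3.333/EI and f₁₂ = f₂₁ = 1.667/EI.
Compatibility — zero rotation at each built-in end:
  3.333 M_D + 1.667 M_E = 1251
  1.667 M_D + 3.333 M_E = 1349
Solving the pair gives M_D = 230.6 kN·m and M_E = 289.4 kN·m (hogging).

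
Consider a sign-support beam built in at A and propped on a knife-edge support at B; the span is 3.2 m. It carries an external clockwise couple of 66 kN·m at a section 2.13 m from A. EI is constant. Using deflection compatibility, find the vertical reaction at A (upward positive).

Take the reaction at B as the redundant and release it; the primary structure is a cantilever fixed at A.
Downward deflection at the released point B due to the loads:
  clockwise couple 66 at a = 2.13: M₀a(2L − a)/(2EI) = 300.1/EI
Tip deflection under a unit load at B: L³/(3EI) = 10.92/EI.
The prop prevents deflection at B: R_B = δ_0/δ_{BB} = 300.1/10.92 = 27.48 kN.
Vertical equilibrium: R_A = ΣP − R_B = 0 − 27.48 = -27.48 kN.

R_A = -27.48 kN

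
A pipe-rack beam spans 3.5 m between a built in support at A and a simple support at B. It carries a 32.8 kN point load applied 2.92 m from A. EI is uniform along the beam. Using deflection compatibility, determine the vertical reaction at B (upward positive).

Remove the prop at B; the released (primary) structure is a cantilever built in at A.
Downward deflection at the released point B due to the loads:
  point load 32.8 at a = 2.92: Pa²(3L − a)/(6EI) = 353.3/EI
Flexibility coefficient — unit upward force at B: δ_{BB} = L³/(3EI) = 14.29/EI.
The prop prevents deflection at B: R_B = δ_0/δ_{BB} = 353.3/14.29 = 24.72 kN.

R_B = 24.72 kN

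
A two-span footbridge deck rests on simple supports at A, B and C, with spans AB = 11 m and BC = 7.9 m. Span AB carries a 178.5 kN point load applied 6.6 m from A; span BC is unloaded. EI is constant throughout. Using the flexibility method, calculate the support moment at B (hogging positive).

Release continuity at B by inserting a hinge; the redundant is the internal moment M_B. The primary structure is two simply-supported spans AB and BC.
Rotations at B on the released spans (each span's end-slope, ×1/EI):
  span AB: point load 178.5 at a = 6.6: Pab(L + a)/(6LEI) = 1382/EI
  relative rotation θ_0 = (1382 + 0)/EI = 1382/EI
A unit hogging moment at B produces rotation L₁/(3EI) + L₂/(3EI) = 6.3/EI.
Compatibility: M_B·(L₁+L₂)/(3EI) = θ_0, giving M_B = 219.4 kN·m (hogging).

M_B = 219.4 kN·m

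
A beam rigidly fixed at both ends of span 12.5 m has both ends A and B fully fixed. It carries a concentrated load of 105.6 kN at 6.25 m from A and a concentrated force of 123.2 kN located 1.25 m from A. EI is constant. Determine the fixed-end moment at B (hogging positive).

Take the two fixed-end moments M_A, M_B as redundants; the released structure is the simple span AB.
On the primary (simply-supported) span, the end slopes from the loading are:
  at A: point load 105.6 at a = 6.25: Pab(L + b)/(6LEI) = 1031/EI
  at B: point load 105.6 at a = 6.25: Pab(L + a)/(6LEI) = 1031/EI
  at A: point load 123.2 at a = 1.25: Pab(L + b)/(6LEI) = 548.6/EI
  at B: point load 123.2 at a = 1.25: Pab(L + a)/(6LEI) = 317.6/EI
  θ_A0 = 1580/EI,  θ_B0 = 1349/EI
Flexibility coefficients: a unit moment at one end gives L/(3EI) there and L/(6EI) at the far end, so f₁₁ = f₂₂ = 4.167/EI and f₁₂ = f₂₁ = 2.083/EI.
Compatibility — zero rotation at each built-in end:
  4.167 M_A + 2.083 M_B = 1580
  2.083 M_A + 4.167 M_B = 1349
Solving the pair gives M_A = 289.7 kN·m and M_B = 178.9 kN·m (hogging).

M_B = 178.9 kN·m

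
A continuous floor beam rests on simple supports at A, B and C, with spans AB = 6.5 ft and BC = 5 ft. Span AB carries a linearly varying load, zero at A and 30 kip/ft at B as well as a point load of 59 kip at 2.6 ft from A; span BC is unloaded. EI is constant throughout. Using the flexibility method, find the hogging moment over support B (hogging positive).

M_B = 84.18 kip·ft

Insert a hinge at B; M_B is the redundant, and each span becomes simply supported.
Discontinuity in slope at B on the released structure — sum the simple-span end rotations:
  span AB: triangular load, peak 30: w₀L³/(45EI) = 183.1/EI
  span AB: point load 59 at a = 2.6: Pab(L + a)/(6LEI) = 139.6/EI
  relative rotation θ_0 = (322.7 + 0)/EI = 322.7/EI
A unit hogging moment at B produces rotation L₁/(3EI) + L₂/(3EI) = 3.833/EI.
Compatibility: M_B·(L₁+L₂)/(3EI) = θ_0, giving M_B = 84.18 kip·ft (hogging).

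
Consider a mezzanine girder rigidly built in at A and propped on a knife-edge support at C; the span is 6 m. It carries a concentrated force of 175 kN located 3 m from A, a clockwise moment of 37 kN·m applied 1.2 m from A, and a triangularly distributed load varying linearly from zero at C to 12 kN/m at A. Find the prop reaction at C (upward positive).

R_C = 65.22 kN

Choose R_C as the redundant. The primary structure is the cantilever fixed at A.
Primary-structure tip deflection at C by superposition:
  point load 175 at a = 3: Pa²(3L − a)/(6EI) = 3938/EI
  clockwise couple 37 at a = 1.2: M₀a(2L − a)/(2EI) = 239.8/EI
  triangular load, peak 12 at the fixed end: w₀L⁴/(30EI) = 518.4/EI
  δ_0 = 4696/EI
Flexibility coefficient — unit upward force at C: δ_{CC} = L³/(3EI) = 72/EI.
The prop prevents deflection at C: R_C = δ_0/δ_{CC} = 4696/72 = 65.22 kN.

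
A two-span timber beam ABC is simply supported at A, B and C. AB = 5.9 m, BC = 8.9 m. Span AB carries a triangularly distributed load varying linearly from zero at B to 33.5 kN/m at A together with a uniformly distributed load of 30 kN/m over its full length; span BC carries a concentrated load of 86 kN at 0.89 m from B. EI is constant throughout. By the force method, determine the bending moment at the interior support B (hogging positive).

Release continuity at B by inserting a hinge; the redundant is the internal moment M_B. The primary structure is two simply-supported spans AB and BC.
End slopes at the hinge B, treating each span as simply supported:
  span AB: triangular load, peak 33.5: 7w₀L³/(360EI) = 133.8/EI
  span AB: UDL 30: wL³/(24EI) = 256.7/EI
  span BC: point load 86 at a = 0.89: Pab(L + b)/(6LEI) = 194.1/EI
  relative rotation θ_0 = (390.5 + 194.1)/EI = 584.6/EI
A unit hogging moment at B produces rotation L₁/(3EI) + L₂/(3EI) = 4.933/EI.
Compatibility: M_B·(L₁+L₂)/(3EI) = θ_0, giving M_B = 118.5 kN·m (hogging).

M_B = 118.5 kN·m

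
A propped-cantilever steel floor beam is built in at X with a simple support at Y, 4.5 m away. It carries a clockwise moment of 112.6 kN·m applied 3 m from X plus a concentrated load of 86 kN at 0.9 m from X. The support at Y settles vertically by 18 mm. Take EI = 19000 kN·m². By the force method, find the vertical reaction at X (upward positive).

Choose R_Y as the redundant. The primary structure is the cantilever fixed at X.
Downward deflection at the released point Y due to the loads:
  clockwise couple 112.6 at a = 3: M₀a(2L − a)/(2EI) = 1013/EI
  point load 86 at a = 0.9: Pa²(3L − a)/(6EI) = 146.3/EI
  δ_0 = 1160/EI
Flexibility coefficient — unit upward force at Y: δ_{YY} = L³/(3EI) = 30.38/EI.
With EI = 19000 kN·m²: δ_0 = 0.061036 m and δ_{YY} = 0.001599 m/kN.
Compatibility — the beam at Y must follow the support down by 0.018 m: δ_0 − R_Y·δ_{YY} = 0.018, so R_Y = (0.061036 − 0.018)/0.001599 = 26.92 kN.
Vertical equilibrium: R_X = ΣP − R_Y = 86 − 26.92 = 59.08 kN.

R_X = 59.08 kN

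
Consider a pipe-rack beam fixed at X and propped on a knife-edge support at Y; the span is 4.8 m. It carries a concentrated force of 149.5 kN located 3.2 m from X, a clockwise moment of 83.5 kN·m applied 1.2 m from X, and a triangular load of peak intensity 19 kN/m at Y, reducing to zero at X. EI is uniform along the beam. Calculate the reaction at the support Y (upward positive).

Release the roller at Y. Primary structure: cantilever fixed at X.
Downward deflection at the released point Y due to the loads:
  point load 149.5 at a = 3.2: Pa²(3L − a)/(6EI) = 2858/EI
  clockwise couple 83.5 at a = 1.2: M₀a(2L − a)/(2EI) = 420.8/EI
  triangular load, peak 19 at the free end: 11w₀L⁴/(120EI) = 924.5/EI
  δ_0 = 4203/EI
Flexibility coefficient — unit upward force at Y: δ_{YY} = L³/(3EI) = 36.86/EI.
Compatibility at Y: δ_0 − R_Y·δ_{YY} = 0, so R_Y = 4203/36.86 = 114 kN.

R_Y = 114 kN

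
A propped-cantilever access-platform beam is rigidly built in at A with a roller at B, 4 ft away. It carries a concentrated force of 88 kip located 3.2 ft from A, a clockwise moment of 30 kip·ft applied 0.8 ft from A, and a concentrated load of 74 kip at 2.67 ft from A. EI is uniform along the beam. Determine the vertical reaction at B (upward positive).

R_B = 104.5 kip

Release the roller at B. Primary structure: cantilever fixed at A.
Downward deflection at the released point B due to the loads:
  point load 88 at a = 3.2: Pa²(3L − a)/(6EI) = 1322/EI
  clockwise couple 30 at a = 0.8: M₀a(2L − a)/(2EI) = 86.4/EI
  point load 74 at a = 2.67: Pa²(3L − a)/(6EI) = 820.3/EI
  δ_0 = 2228/EI
Tip deflection under a unit load at B: L³/(3EI) = 21.33/EI.
The prop prevents deflection at B: R_B = δ_0/δ_{BB} = 2228/21.33 = 104.5 kip.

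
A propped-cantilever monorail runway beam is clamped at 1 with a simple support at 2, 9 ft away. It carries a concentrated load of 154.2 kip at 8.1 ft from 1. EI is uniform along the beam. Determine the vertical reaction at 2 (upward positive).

R_2 = 131.1 kip

Release the roller at 2. Primary structure: cantilever fixed at 1.
Primary-structure tip deflection at 2 by superposition:
  point load 154.2 at a = 8.1: Pa²(3L − a)/(6EI) = 31869/EI
Tip deflection under a unit load at 2: L³/(3EI) = 243/EI.
Compatibility at 2: δ_0 − R_2·δ_{22} = 0, so R_2 = 31869/243 = 131.1 kip.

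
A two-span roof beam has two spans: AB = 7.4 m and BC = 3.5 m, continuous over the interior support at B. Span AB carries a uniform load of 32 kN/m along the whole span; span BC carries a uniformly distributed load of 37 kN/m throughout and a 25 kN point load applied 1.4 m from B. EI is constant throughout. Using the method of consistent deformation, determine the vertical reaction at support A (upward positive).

R_A = 95.12 kN

Insert a hinge at B; M_B is the redundant, and each span becomes simply supported.
End slopes at the hinge B, treating each span as simply supported:
  span AB: UDL 32: wL³/(24EI) = 540.3/EI
  span BC: UDL 37: wL³/(24EI) = 66.1/EI
  span BC: point load 25 at a = 1.4: Pab(L + b)/(6LEI) = 19.6/EI
  relative rotation θ_0 = (540.3 + 85.7)/EI = 626/EI
A unit hogging moment at B produces rotation L₁/(3EI) + L₂/(3EI) = 3.633/EI.
Slope continuity at B: θ_0 = M_B·3.633/EI, so M_B = 626/3.633 = 172.3 kN·m (hogging).
Span AB, ΣM about A with M_B applied at B: R_B^{AB}·7.4 = 876.2 + 172.3, so R_B^{AB} = 141.7 kN and R_A = 236.8 − 141.7 = 95.12 kN.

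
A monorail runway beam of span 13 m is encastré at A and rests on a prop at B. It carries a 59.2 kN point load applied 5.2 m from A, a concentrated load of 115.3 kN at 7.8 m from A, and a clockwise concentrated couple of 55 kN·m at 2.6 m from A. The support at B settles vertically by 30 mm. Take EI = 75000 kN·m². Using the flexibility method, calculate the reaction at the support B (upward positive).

Remove the prop at B; the released (primary) structure is a cantilever built in at A.
Downward deflection at the released point B due to the loads:
  point load 59.2 at a = 5.2: Pa²(3L − a)/(6EI) = 9018/EI
  point load 115.3 at a = 7.8: Pa²(3L − a)/(6EI) = 36477/EI
  clockwise couple 55 at a = 2.6: M₀a(2L − a)/(2EI) = 1673/EI
  δ_0 = 47168/EI
Tip deflection under a unit load at B: L³/(3EI) = 732.3/EI.
With EI = 75000 kN·m²: δ_0 = 0.62891 m and δ_{BB} = 0.009764 m/kN.
Compatibility — the beam at B must follow the support down by 0.03 m: δ_0 − R_B·δ_{BB} = 0.03, so R_B = (0.62891 − 0.03)/0.009764 = 61.34 kN.

R_B = 61.34 kN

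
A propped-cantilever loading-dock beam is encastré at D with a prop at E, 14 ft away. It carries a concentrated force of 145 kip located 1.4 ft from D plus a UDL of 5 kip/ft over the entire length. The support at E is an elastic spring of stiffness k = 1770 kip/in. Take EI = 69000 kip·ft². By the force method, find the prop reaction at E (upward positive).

Choose R_E as the redundant. The primary structure is the cantilever fixed at D.
Primary-structure tip deflection at E by superposition:
  point load 145 at a = 1.4: Pa²(3L − a)/(6EI) = 1923/EI
  UDL 5: wL⁴/(8EI) = 24010/EI
  δ_0 = 25933/EI
Flexibility coefficient — unit upward force at E: δ_{EE} = L³/(3EI) = 914.7/EI.
With EI = 69000 kip·ft²: δ_0 = 0.37584 ft and δ_{EE} = 0.013256 ft/kip.
Compatibility — the spring shortens by R_E/k under the reaction it provides: δ_0 − R_E·δ_{EE} = R_E/k. With 1/k = 1/(1770×12) ft/kip = 0.000047 ft/kip, R_E = δ_0 / (δ_{EE} + 1/k) = 0.37584 / (0.013256 + 0.000047) = 28.25 kip.

R_E = 28.25 kip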